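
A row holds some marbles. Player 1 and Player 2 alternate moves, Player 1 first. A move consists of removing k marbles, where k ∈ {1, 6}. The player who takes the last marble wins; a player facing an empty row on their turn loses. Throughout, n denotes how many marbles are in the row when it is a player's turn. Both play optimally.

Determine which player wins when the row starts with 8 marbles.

Work bottom-up. With no move the player to move loses. Otherwise the position is W if at least one move leads to an L position for the opponent, and L if every move leads to a W.
n=0: no move → L
n=1: W (go to 0, an L position)
n=2: L (sole option 1(W) is W)
n=3: W (go to 2, an L position)
n=4: L (sole option 3(W) is W)
n=5: W (go to 4, an L position)
n=6: W (go to 0, an L position)
n=7: L (options 6(W), 1(W) are all W)
n=8: W (go to 7, an L position)
From 8 Player 1 can remove 1, leaving 7, reaching an L position.

Player 1 wins.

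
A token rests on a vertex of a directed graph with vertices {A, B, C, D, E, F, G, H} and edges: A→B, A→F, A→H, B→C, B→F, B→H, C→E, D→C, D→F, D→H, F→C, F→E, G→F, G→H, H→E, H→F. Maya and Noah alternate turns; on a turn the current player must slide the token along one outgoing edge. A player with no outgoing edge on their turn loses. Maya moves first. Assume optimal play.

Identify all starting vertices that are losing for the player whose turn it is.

Build the W/L table. Terminal = L. A non-terminal position is W if it has a move to some L; otherwise it is L.
Every edge goes from a vertex to one that appears earlier in the order E, C, F, H, B, D, G, A, so processing vertices in that order labels each vertex after all of its successors.
E: no outgoing edge → L
C: can move to E, which is L ⇒ W
F: can move to E, which is L ⇒ W
H: can move to E, which is L ⇒ W
B: moves to H(W), F(W), C(W); every one is W ⇒ L
D: moves to H(W), F(W), C(W); every one is W ⇒ L
G: moves to H(W), F(W); every one is W ⇒ L
A: can move to B, which is L ⇒ W
The losing starting vertices are exactly the entries labelled L in this table (4 of them).

B, D, E, G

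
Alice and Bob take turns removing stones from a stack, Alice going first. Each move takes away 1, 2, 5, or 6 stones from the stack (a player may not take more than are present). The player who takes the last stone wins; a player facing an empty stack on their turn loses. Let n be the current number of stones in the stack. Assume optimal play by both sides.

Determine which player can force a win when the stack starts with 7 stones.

Bob wins.

Compute win/loss labels from the base case upward. A position with no move is L. Any other position is W if it can reach an L in one move, else L.
n=0: no move → L
n=1: W (go to 0, an L position)
n=2: W (go to 0, an L position)
n=3: L (options 2(W), 1(W) are all W)
n=4: W (go to 3, an L position)
n=5: W (go to 3, an L position)
n=6: W (go to 0, an L position)
n=7: L (options 6(W), 5(W), 2(W), 1(W) are all W)
The starting position 7 is L: whatever Alice does, the opponent receives a W position.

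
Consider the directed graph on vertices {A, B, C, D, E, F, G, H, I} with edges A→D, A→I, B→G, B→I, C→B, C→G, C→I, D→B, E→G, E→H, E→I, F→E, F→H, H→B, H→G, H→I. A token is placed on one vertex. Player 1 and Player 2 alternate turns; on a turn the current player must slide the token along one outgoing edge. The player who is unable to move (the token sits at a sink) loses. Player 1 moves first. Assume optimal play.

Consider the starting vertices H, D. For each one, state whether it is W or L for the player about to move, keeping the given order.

H: W, D: L

Positions with no move are L. A position that does have a move is losing for the player to move precisely when every available move leads to a winning position for the opponent. Fill in the labels:
Every edge goes from a vertex to one that appears earlier in the order I, G, B, H, C, E, D, A, F, so processing vertices in that order labels each vertex after all of its successors.
I: no outgoing edge → L
G: no outgoing edge → L
B: can move to G, which is L ⇒ W
H: can move to G, which is L ⇒ W
C: can move to G, which is L ⇒ W
E: can move to G, which is L ⇒ W
D: the only move is to B(W), a W ⇒ L
A: can move to D, which is L ⇒ W
F: moves to E(W), H(W); every one is W ⇒ L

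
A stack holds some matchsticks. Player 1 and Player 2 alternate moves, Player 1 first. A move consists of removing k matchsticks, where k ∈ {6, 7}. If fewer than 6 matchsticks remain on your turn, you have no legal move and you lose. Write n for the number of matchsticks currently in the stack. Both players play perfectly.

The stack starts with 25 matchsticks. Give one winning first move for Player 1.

Build the W/L table. Terminal = L. A non-terminal position is W if it has a move to some L; otherwise it is L.
n=0: no move → L
n=1: no move → L
n=2: no move → L
n=3: no move → L
n=4: no move → L
n=5: no move → L
n=6: can move to 0, which is L ⇒ W
n=7: can move to 1, which is L ⇒ W
n=8: can move to 2, which is L ⇒ W
n=9: can move to 3, which is L ⇒ W
n=10: can move to 4, which is L ⇒ W
n=11: can move to 5, which is L ⇒ W
n=12: can move to 5, which is L ⇒ W
n=13: moves to 7(W), 6(W); every one is W ⇒ L
n=14: moves to 8(W), 7(W); every one is W ⇒ L
n=15: moves to 9(W), 8(W); every one is W ⇒ L
n=16: moves to 10(W), 9(W); every one is W ⇒ L
n=17: moves to 11(W), 10(W); every one is W ⇒ L
n=18: moves to 12(W), 11(W); every one is W ⇒ L
n=19: can move to 13, which is L ⇒ W
n=20: can move to 14, which is L ⇒ W
n=21: can move to 15, which is L ⇒ W
n=22: can move to 16, which is L ⇒ W
n=23: can move to 17, which is L ⇒ W
n=24: can move to 18, which is L ⇒ W
n=25: can move to 18, which is L ⇒ W
From 25, the L positions reachable in one move are: 18.

Remove 7, leaving 18.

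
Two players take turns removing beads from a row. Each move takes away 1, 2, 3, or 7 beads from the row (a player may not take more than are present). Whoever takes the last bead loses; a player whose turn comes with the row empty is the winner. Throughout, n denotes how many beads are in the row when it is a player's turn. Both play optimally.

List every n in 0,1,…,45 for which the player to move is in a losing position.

1, 5, 9, 13, 17, 21, 25, 29, 33, 37, 41, 45

Label each position W (a win for the player to move) or L (a loss). A position with no legal move is W; any other position is W exactly when some move reaches an L, and L when every move reaches a W.
n=0: no move; the opponent has just taken the last bead and therefore loses → W
n=1: only reaches 0(W), which is W → L
n=2: reaches L-position 1 → W
n=3: reaches L-position 1 → W
n=4: reaches L-position 1 → W
n=5: only reaches 4(W), 3(W), 2(W), all W → L
n=6: reaches L-position 5 → W
n=7: reaches L-position 5 → W
n=8: reaches L-position 5 → W
n=9: only reaches 8(W), 7(W), 6(W), 2(W), all W → L
n=10: reaches L-position 9 → W
n=11: reaches L-position 9 → W
n=12: reaches L-position 9 → W
n=13: only reaches 12(W), 11(W), 10(W), 6(W), all W → L
n=14: reaches L-position 13 → W
n=15: reaches L-position 13 → W
n=16: reaches L-position 13 → W
n=17: only reaches 16(W), 15(W), 14(W), 10(W), all W → L
n=18: reaches L-position 17 → W
n=19: reaches L-position 17 → W
n=20: reaches L-position 17 → W
n=21: only reaches 20(W), 19(W), 18(W), 14(W), all W → L
n=22: reaches L-position 21 → W
n=23: reaches L-position 21 → W
n=24: reaches L-position 21 → W
n=25: only reaches 24(W), 23(W), 22(W), 18(W), all W → L
n=26: reaches L-position 25 → W
n=27: reaches L-position 25 → W
n=28: reaches L-position 25 → W
n=29: only reaches 28(W), 27(W), 26(W), 22(W), all W → L
n=30: reaches L-position 29 → W
n=31: reaches L-position 29 → W
n=32: reaches L-position 29 → W
n=33: only reaches 32(W), 31(W), 30(W), 26(W), all W → L
n=34: reaches L-position 33 → W
n=35: reaches L-position 33 → W
n=36: reaches L-position 33 → W
n=37: only reaches 36(W), 35(W), 34(W), 30(W), all W → L
n=38: reaches L-position 37 → W
n=39: reaches L-position 37 → W
n=40: reaches L-position 37 → W
n=41: only reaches 40(W), 39(W), 38(W), 34(W), all W → L
n=42: reaches L-position 41 → W
n=43: reaches L-position 41 → W
n=44: reaches L-position 41 → W
n=45: only reaches 44(W), 43(W), 42(W), 38(W), all W → L
Reading off the rows marked L gives the requested list; there are 12 such values of n.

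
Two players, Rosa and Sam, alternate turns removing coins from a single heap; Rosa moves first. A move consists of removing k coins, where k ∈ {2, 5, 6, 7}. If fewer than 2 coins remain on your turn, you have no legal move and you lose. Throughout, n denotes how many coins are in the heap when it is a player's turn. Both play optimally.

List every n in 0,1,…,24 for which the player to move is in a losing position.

Work bottom-up. With no move the player to move loses. Otherwise the position is W if at least one move leads to an L position for the opponent, and L if every move leads to a W.
n=0: no move → L
n=1: no move → L
n=2: →0(L), so W
n=3: →1(L), so W
n=4: →2(W) only, which is W, so L
n=5: →0(L), so W
n=6: →4(L), so W
n=7: →1(L), so W
n=8: →1(L), so W
n=9: →4(L), so W
n=10: →4(L), so W
n=11: →4(L), so W
n=12: →10(W), 7(W), 6(W), 5(W) — all W, so L
n=13: →11(W), 8(W), 7(W), 6(W) — all W, so L
n=14: →12(L), so W
n=15: →13(L), so W
n=16: →14(W), 11(W), 10(W), 9(W) — all W, so L
n=17: →12(L), so W
n=18: →16(L), so W
n=19: →13(L), so W
n=20: →13(L), so W
n=21: →16(L), so W
n=22: →16(L), so W
n=23: →16(L), so W
n=24: →22(W), 19(W), 18(W), 17(W) — all W, so L
Reading off the rows marked L gives the requested list; there are 7 such values of n.

0, 1, 4, 12, 13, 16, 24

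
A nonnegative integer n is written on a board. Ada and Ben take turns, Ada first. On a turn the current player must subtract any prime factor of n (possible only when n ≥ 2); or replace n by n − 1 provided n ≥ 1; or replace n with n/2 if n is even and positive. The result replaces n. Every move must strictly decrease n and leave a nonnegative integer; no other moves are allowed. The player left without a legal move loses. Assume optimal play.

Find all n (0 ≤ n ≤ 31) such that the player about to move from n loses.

Label each position W (a win for the player to move) or L (a loss). A position with no legal move is L; any other position is W exactly when some move reaches an L, and L when every move reaches a W.
n=0: no move → L
n=1: reaches L-position 0 → W
n=2: reaches L-position 0 → W
n=3: reaches L-position 0 → W
n=4: only reaches 2(W), 3(W), all W → L
n=5: reaches L-position 0 → W
n=6: reaches L-position 4 → W
n=7: reaches L-position 0 → W
n=8: reaches L-position 4 → W
n=9: only reaches 6(W), 8(W), all W → L
n=10: reaches L-position 9 → W
n=11: reaches L-position 0 → W
n=12: reaches L-position 9 → W
n=13: reaches L-position 0 → W
n=14: only reaches 7(W), 12(W), 13(W), all W → L
n=15: reaches L-position 14 → W
n=16: reaches L-position 14 → W
n=17: reaches L-position 0 → W
n=18: reaches L-position 9 → W
n=19: reaches L-position 0 → W
n=20: only reaches 10(W), 15(W), 18(W), 19(W), all W → L
n=21: reaches L-position 14 → W
n=22: reaches L-position 20 → W
n=23: reaches L-position 0 → W
n=24: only reaches 12(W), 21(W), 22(W), 23(W), all W → L
n=25: reaches L-position 20 → W
n=26: reaches L-position 24 → W
n=27: reaches L-position 24 → W
n=28: reaches L-position 14 → W
n=29: reaches L-position 0 → W
n=30: only reaches 15(W), 25(W), 27(W), 28(W), 29(W), all W → L
n=31: reaches L-position 0 → W
The losing starting values of n are exactly the entries labelled L in this table (7 of them).

0, 4, 9, 14, 20, 24, 30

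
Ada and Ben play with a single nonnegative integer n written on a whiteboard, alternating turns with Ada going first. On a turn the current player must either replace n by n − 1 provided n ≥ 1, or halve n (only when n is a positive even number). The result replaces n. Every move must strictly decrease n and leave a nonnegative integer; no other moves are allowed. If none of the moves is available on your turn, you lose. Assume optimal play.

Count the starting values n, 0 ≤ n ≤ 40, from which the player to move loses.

20

Build the W/L table. Terminal = L. A non-terminal position is W if it has a move to some L; otherwise it is L.
n=0: no move → L
n=1: can move to 0, which is L ⇒ W
n=2: the only move is to 1(W), a W ⇒ L
n=3: can move to 2, which is L ⇒ W
n=4: can move to 2, which is L ⇒ W
n=5: the only move is to 4(W), a W ⇒ L
n=6: can move to 5, which is L ⇒ W
n=7: the only move is to 6(W), a W ⇒ L
n=8: can move to 7, which is L ⇒ W
n=9: the only move is to 8(W), a W ⇒ L
n=10: can move to 5, which is L ⇒ W
n=11: the only move is to 10(W), a W ⇒ L
n=12: can move to 11, which is L ⇒ W
n=13: the only move is to 12(W), a W ⇒ L
n=14: can move to 7, which is L ⇒ W
n=15: the only move is to 14(W), a W ⇒ L
n=16: can move to 15, which is L ⇒ W
n=17: the only move is to 16(W), a W ⇒ L
n=18: can move to 9, which is L ⇒ W
n=19: the only move is to 18(W), a W ⇒ L
n=20: can move to 19, which is L ⇒ W
n=21: the only move is to 20(W), a W ⇒ L
n=22: can move to 11, which is L ⇒ W
n=23: the only move is to 22(W), a W ⇒ L
n=24: can move to 23, which is L ⇒ W
n=25: the only move is to 24(W), a W ⇒ L
n=26: can move to 13, which is L ⇒ W
n=27: the only move is to 26(W), a W ⇒ L
n=28: can move to 27, which is L ⇒ W
n=29: the only move is to 28(W), a W ⇒ L
n=30: can move to 15, which is L ⇒ W
n=31: the only move is to 30(W), a W ⇒ L
n=32: can move to 31, which is L ⇒ W
n=33: the only move is to 32(W), a W ⇒ L
n=34: can move to 17, which is L ⇒ W
n=35: the only move is to 34(W), a W ⇒ L
n=36: can move to 35, which is L ⇒ W
n=37: the only move is to 36(W), a W ⇒ L
n=38: can move to 19, which is L ⇒ W
n=39: the only move is to 38(W), a W ⇒ L
n=40: can move to 39, which is L ⇒ W
L entries with 0 ≤ n ≤ 40: n = 0, 2, 5, 7, 9, 11, 13, 15, 17, 19, 21, 23, 25, 27, 29, 31, 33, 35, 37, 39; that makes 20.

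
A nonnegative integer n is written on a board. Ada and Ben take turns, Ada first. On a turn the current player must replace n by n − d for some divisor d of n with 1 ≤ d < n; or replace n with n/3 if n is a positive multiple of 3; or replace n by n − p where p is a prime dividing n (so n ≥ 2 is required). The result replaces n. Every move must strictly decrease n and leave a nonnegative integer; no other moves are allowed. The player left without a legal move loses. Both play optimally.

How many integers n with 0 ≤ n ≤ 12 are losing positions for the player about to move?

4

Compute win/loss labels from the base case upward. A position with no move is L. Any other position is W if it can reach an L in one move, else L.
n=0: no move → L
n=1: no move → L
n=2: W (go to 0, an L position)
n=3: W (go to 0, an L position)
n=4: L (options 2(W), 3(W) are all W)
n=5: W (go to 0, an L position)
n=6: W (go to 4, an L position)
n=7: W (go to 0, an L position)
n=8: W (go to 4, an L position)
n=9: L (options 3(W), 6(W), 8(W) are all W)
n=10: W (go to 9, an L position)
n=11: W (go to 0, an L position)
n=12: W (go to 4, an L position)
L entries with 0 ≤ n ≤ 12: n = 0, 1, 4, 9; that makes 4.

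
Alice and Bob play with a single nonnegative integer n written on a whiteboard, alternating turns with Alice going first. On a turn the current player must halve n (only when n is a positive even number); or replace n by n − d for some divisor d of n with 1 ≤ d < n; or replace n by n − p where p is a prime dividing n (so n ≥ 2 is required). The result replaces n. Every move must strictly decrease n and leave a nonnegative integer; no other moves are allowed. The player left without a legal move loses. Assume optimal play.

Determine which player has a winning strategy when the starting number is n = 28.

Compute win/loss labels from the base case upward. A position with no move is L. Any other position is W if it can reach an L in one move, else L.
n=0: no move → L
n=1: no move → L
n=2: reaches L-position 0 → W
n=3: reaches L-position 0 → W
n=4: only reaches 2(W), 3(W), all W → L
n=5: reaches L-position 0 → W
n=6: reaches L-position 4 → W
n=7: reaches L-position 0 → W
n=8: reaches L-position 4 → W
n=9: only reaches 6(W), 8(W), all W → L
n=10: reaches L-position 9 → W
n=11: reaches L-position 0 → W
n=12: reaches L-position 9 → W
n=13: reaches L-position 0 → W
n=14: only reaches 7(W), 12(W), 13(W), all W → L
n=15: reaches L-position 14 → W
n=16: reaches L-position 14 → W
n=17: reaches L-position 0 → W
n=18: reaches L-position 9 → W
n=19: reaches L-position 0 → W
n=20: only reaches 10(W), 15(W), 16(W), 18(W), 19(W), all W → L
n=21: reaches L-position 14 → W
n=22: reaches L-position 20 → W
n=23: reaches L-position 0 → W
n=24: reaches L-position 20 → W
n=25: reaches L-position 20 → W
n=26: only reaches 13(W), 24(W), 25(W), all W → L
n=27: reaches L-position 26 → W
n=28: reaches L-position 14 → W
The starting position 28 is W: Alice should move to 14, handing over an L position.

Alice wins.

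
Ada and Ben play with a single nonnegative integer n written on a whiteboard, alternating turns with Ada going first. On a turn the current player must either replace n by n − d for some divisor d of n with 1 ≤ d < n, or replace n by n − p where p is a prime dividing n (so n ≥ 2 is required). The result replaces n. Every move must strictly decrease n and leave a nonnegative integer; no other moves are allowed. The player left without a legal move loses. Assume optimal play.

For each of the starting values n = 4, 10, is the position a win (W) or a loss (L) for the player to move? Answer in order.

4: L, 10: W

Compute win/loss labels from the base case upward. A position with no move is L. Any other position is W if it can reach an L in one move, else L.
n=0: no move → L
n=1: no move → L
n=2: can move to 0, which is L ⇒ W
n=3: can move to 0, which is L ⇒ W
n=4: moves to 2(W), 3(W); every one is W ⇒ L
n=5: can move to 0, which is L ⇒ W
n=6: can move to 4, which is L ⇒ W
n=7: can move to 0, which is L ⇒ W
n=8: can move to 4, which is L ⇒ W
n=9: moves to 6(W), 8(W); every one is W ⇒ L
n=10: can move to 9, which is L ⇒ W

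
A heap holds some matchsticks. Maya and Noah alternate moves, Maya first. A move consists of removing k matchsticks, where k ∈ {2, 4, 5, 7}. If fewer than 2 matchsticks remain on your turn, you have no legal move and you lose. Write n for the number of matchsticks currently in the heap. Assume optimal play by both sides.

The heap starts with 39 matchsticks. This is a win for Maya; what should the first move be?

Remove 2, leaving 37.

Use the standard recursion: the mover loses at a terminal position; elsewhere, the mover wins exactly when some move hands the opponent an L position.
n=0: no move → L
n=1: no move → L
n=2: reaches L-position 0 → W
n=3: reaches L-position 1 → W
n=4: reaches L-position 0 → W
n=5: reaches L-position 1 → W
n=6: reaches L-position 1 → W
n=7: reaches L-position 0 → W
n=8: reaches L-position 1 → W
n=9: only reaches 7(W), 5(W), 4(W), 2(W), all W → L
n=10: only reaches 8(W), 6(W), 5(W), 3(W), all W → L
n=11: reaches L-position 9 → W
n=12: reaches L-position 10 → W
n=13: reaches L-position 9 → W
n=14: reaches L-position 10 → W
n=15: reaches L-position 10 → W
n=16: reaches L-position 9 → W
n=17: reaches L-position 10 → W
n=18: only reaches 16(W), 14(W), 13(W), 11(W), all W → L
n=19: only reaches 17(W), 15(W), 14(W), 12(W), all W → L
n=20: reaches L-position 18 → W
n=21: reaches L-position 19 → W
n=22: reaches L-position 18 → W
n=23: reaches L-position 19 → W
n=24: reaches L-position 19 → W
n=25: reaches L-position 18 → W
n=26: reaches L-position 19 → W
n=27: only reaches 25(W), 23(W), 22(W), 20(W), all W → L
n=28: only reaches 26(W), 24(W), 23(W), 21(W), all W → L
n=29: reaches L-position 27 → W
n=30: reaches L-position 28 → W
n=31: reaches L-position 27 → W
n=32: reaches L-position 28 → W
n=33: reaches L-position 28 → W
n=34: reaches L-position 27 → W
n=35: reaches L-position 28 → W
n=36: only reaches 34(W), 32(W), 31(W), 29(W), all W → L
n=37: only reaches 35(W), 33(W), 32(W), 30(W), all W → L
n=38: reaches L-position 36 → W
n=39: reaches L-position 37 → W
From 39, the L positions reachable in one move are: 37.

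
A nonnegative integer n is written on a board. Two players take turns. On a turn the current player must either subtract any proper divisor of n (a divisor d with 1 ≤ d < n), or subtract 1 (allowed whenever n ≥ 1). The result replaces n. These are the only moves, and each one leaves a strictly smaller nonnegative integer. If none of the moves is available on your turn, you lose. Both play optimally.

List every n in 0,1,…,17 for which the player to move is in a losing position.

Work bottom-up. With no move the player to move loses. Otherwise the position is W if at least one move leads to an L position for the opponent, and L if every move leads to a W.
n=0: no move → L
n=1: →0(L), so W
n=2: →1(W) only, which is W, so L
n=3: →2(L), so W
n=4: →2(L), so W
n=5: →4(W) only, which is W, so L
n=6: →5(L), so W
n=7: →6(W) only, which is W, so L
n=8: →7(L), so W
n=9: →6(W), 8(W) — all W, so L
n=10: →5(L), so W
n=11: →10(W) only, which is W, so L
n=12: →9(L), so W
n=13: →12(W) only, which is W, so L
n=14: →7(L), so W
n=15: →10(W), 12(W), 14(W) — all W, so L
n=16: →15(L), so W
n=17: →16(W) only, which is W, so L
Reading off the rows marked L gives the requested list; there are 9 such values of n.

0, 2, 5, 7, 9, 11, 13, 15, 17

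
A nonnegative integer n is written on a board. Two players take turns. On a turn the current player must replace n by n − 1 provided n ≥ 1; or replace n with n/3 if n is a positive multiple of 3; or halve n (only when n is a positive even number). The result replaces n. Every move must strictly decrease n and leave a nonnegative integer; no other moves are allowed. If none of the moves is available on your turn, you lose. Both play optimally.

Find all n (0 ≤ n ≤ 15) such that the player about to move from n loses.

0, 2, 5, 7, 9, 11, 13

Label each position W (a win for the player to move) or L (a loss). A position with no legal move is L; any other position is W exactly when some move reaches an L, and L when every move reaches a W.
n=0: no move → L
n=1: →0(L), so W
n=2: →1(W) only, which is W, so L
n=3: →2(L), so W
n=4: →2(L), so W
n=5: →4(W) only, which is W, so L
n=6: →2(L), so W
n=7: →6(W) only, which is W, so L
n=8: →7(L), so W
n=9: →3(W), 8(W) — all W, so L
n=10: →5(L), so W
n=11: →10(W) only, which is W, so L
n=12: →11(L), so W
n=13: →12(W) only, which is W, so L
n=14: →7(L), so W
n=15: →5(L), so W
The losing starting values of n are exactly the entries labelled L in this table (7 of them).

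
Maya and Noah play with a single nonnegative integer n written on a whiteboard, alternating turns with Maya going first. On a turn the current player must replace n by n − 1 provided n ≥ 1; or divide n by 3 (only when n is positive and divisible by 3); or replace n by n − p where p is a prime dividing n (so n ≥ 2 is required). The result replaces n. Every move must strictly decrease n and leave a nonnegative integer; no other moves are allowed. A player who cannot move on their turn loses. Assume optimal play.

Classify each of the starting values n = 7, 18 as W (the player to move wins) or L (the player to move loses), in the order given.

Compute win/loss labels from the base case upward. A position with no move is L. Any other position is W if it can reach an L in one move, else L.
n=0: no move → L
n=1: W (go to 0, an L position)
n=2: W (go to 0, an L position)
n=3: W (go to 0, an L position)
n=4: L (options 2(W), 3(W) are all W)
n=5: W (go to 0, an L position)
n=6: W (go to 4, an L position)
n=7: W (go to 0, an L position)
n=8: L (options 6(W), 7(W) are all W)
n=9: W (go to 8, an L position)
n=10: W (go to 8, an L position)
n=11: W (go to 0, an L position)
n=12: W (go to 4, an L position)
n=13: W (go to 0, an L position)
n=14: L (options 7(W), 12(W), 13(W) are all W)
n=15: W (go to 14, an L position)
n=16: W (go to 14, an L position)
n=17: W (go to 0, an L position)
n=18: L (options 6(W), 15(W), 16(W), 17(W) are all W)

7: W, 18: L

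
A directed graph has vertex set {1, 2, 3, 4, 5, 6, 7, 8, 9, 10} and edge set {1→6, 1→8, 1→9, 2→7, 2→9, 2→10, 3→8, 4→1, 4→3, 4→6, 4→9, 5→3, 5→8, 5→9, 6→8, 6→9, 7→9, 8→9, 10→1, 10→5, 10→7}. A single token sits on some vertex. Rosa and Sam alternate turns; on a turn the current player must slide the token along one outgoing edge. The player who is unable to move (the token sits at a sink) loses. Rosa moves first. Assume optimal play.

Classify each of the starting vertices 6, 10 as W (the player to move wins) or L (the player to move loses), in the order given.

6: W, 10: L

Use the standard recursion: the mover loses at a terminal position; elsewhere, the mover wins exactly when some move hands the opponent an L position.
Every edge goes from a vertex to one that appears earlier in the order 9, 8, 6, 1, 3, 5, 7, 10, 4, 2, so processing vertices in that order labels each vertex after all of its successors.
9: no outgoing edge → L
8: can move to 9, which is L ⇒ W
6: can move to 9, which is L ⇒ W
1: can move to 9, which is L ⇒ W
3: the only move is to 8(W), a W ⇒ L
5: can move to 3, which is L ⇒ W
7: can move to 9, which is L ⇒ W
10: moves to 7(W), 5(W), 1(W); every one is W ⇒ L
4: can move to 3, which is L ⇒ W
2: can move to 10, which is L ⇒ W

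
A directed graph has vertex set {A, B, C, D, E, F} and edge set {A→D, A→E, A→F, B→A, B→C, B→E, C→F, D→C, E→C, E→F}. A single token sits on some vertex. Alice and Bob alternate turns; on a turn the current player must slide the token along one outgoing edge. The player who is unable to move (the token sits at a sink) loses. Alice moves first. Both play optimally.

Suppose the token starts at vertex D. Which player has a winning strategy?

Build the W/L table. Terminal = L. A non-terminal position is W if it has a move to some L; otherwise it is L.
Every edge goes from a vertex to one that appears earlier in the order F, C, D, E, A, B, so processing vertices in that order labels each vertex after all of its successors.
F: no outgoing edge → L
C: →F(L), so W
D: →C(W) only, which is W, so L
E: →F(L), so W
A: →D(L), so W
B: →A(W), E(W), C(W) — all W, so L
Every move from D reaches a W position, so the mover loses.

Bob wins.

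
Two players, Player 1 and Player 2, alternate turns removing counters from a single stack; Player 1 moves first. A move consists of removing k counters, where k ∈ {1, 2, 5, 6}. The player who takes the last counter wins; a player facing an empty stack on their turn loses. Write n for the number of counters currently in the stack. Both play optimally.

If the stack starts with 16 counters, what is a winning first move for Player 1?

Label each position W (a win for the player to move) or L (a loss). A position with no legal move is L; any other position is W exactly when some move reaches an L, and L when every move reaches a W.
n=0: no move → L
n=1: reaches L-position 0 → W
n=2: reaches L-position 0 → W
n=3: only reaches 2(W), 1(W), all W → L
n=4: reaches L-position 3 → W
n=5: reaches L-position 3 → W
n=6: reaches L-position 0 → W
n=7: only reaches 6(W), 5(W), 2(W), 1(W), all W → L
n=8: reaches L-position 7 → W
n=9: reaches L-position 7 → W
n=10: only reaches 9(W), 8(W), 5(W), 4(W), all W → L
n=11: reaches L-position 10 → W
n=12: reaches L-position 10 → W
n=13: reaches L-position 7 → W
n=14: only reaches 13(W), 12(W), 9(W), 8(W), all W → L
n=15: reaches L-position 14 → W
n=16: reaches L-position 14 → W
From 16, the L positions reachable in one move are: 14, 10. Any move reaching one of these is winning.

Remove 2, leaving 14.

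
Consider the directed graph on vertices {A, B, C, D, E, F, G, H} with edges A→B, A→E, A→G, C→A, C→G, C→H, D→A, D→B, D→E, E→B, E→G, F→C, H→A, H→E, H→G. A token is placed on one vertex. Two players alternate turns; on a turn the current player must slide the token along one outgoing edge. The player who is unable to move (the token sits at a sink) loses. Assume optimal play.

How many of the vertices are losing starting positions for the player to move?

Compute win/loss labels from the base case upward. A position with no move is L. Any other position is W if it can reach an L in one move, else L.
Every edge goes from a vertex to one that appears earlier in the order G, B, E, A, D, H, C, F, so processing vertices in that order labels each vertex after all of its successors.
G: no outgoing edge → L
B: no outgoing edge → L
E: reaches L-position B → W
A: reaches L-position B → W
D: reaches L-position B → W
H: reaches L-position G → W
C: reaches L-position G → W
F: only reaches C(W), which is W → L
The L vertices are B, F, G; that is 3 in all.

3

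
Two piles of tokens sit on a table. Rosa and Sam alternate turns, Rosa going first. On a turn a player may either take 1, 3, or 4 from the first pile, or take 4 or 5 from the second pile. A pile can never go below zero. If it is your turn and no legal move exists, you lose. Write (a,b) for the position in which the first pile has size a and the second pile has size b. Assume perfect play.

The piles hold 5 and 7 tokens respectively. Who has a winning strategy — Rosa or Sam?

Rosa wins.

Positions with no move are L. A position that does have a move is losing for the player to move precisely when every available move leads to a winning position for the opponent. Fill in the labels:
No move ever increases a pile, so every position that can arise here has a ≤ 5 and b ≤ 7; it is enough to label the cells with 0 ≤ a ≤ 5 and 0 ≤ b ≤ 7.
Every move lowers a or b (never raises either), so fill the grid row by row in increasing a, and left to right within a row: each cell's successors are then already labelled.
      b=0  b=1  b=2  b=3  b=4  b=5  b=6  b=7
a=0:    L    L    L    L    W    W    W    W
a=1:    W    W    W    W    L    L    L    L
a=2:    L    L    L    L    W    W    W    W
a=3:    W    W    W    W    L    L    L    L
a=4:    W    W    W    W    W    W    W    W
a=5:    W    W    W    W    W    W    W    W
Cells with no legal move (terminal, hence L): (0,0), (0,1), (0,2), (0,3).
The remaining L cells, each justified by listing all of its moves:
(1,4): L (options (0,4)(W), (1,0)(W) are all W)
(1,5): L (options (0,5)(W), (1,1)(W), (1,0)(W) are all W)
(1,6): L (options (0,6)(W), (1,2)(W), (1,1)(W) are all W)
(1,7): L (options (0,7)(W), (1,3)(W), (1,2)(W) are all W)
(2,0): L (sole option (1,0)(W) is W)
(2,1): L (sole option (1,1)(W) is W)
(2,2): L (sole option (1,2)(W) is W)
(2,3): L (sole option (1,3)(W) is W)
(3,4): L (options (2,4)(W), (0,4)(W), (3,0)(W) are all W)
(3,5): L (options (2,5)(W), (0,5)(W), (3,1)(W), (3,0)(W) are all W)
(3,6): L (options (2,6)(W), (0,6)(W), (3,2)(W), (3,1)(W) are all W)
(3,7): L (options (2,7)(W), (0,7)(W), (3,3)(W), (3,2)(W) are all W)
Every other cell has at least one move into one of the L cells above, so it is W.
From (5,7) Rosa can move to (1,7), reaching an L position.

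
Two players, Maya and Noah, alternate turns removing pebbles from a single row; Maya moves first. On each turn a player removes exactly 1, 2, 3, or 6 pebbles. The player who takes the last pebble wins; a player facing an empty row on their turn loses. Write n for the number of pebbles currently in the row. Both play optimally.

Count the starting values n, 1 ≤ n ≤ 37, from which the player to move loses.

9

Compute win/loss labels from the base case upward. A position with no move is L. Any other position is W if it can reach an L in one move, else L.
n=0: no move → L
n=1: reaches L-position 0 → W
n=2: reaches L-position 0 → W
n=3: reaches L-position 0 → W
n=4: only reaches 3(W), 2(W), 1(W), all W → L
n=5: reaches L-position 4 → W
n=6: reaches L-position 4 → W
n=7: reaches L-position 4 → W
n=8: only reaches 7(W), 6(W), 5(W), 2(W), all W → L
n=9: reaches L-position 8 → W
n=10: reaches L-position 8 → W
n=11: reaches L-position 8 → W
n=12: only reaches 11(W), 10(W), 9(W), 6(W), all W → L
n=13: reaches L-position 12 → W
n=14: reaches L-position 12 → W
n=15: reaches L-position 12 → W
n=16: only reaches 15(W), 14(W), 13(W), 10(W), all W → L
n=17: reaches L-position 16 → W
n=18: reaches L-position 16 → W
n=19: reaches L-position 16 → W
n=20: only reaches 19(W), 18(W), 17(W), 14(W), all W → L
n=21: reaches L-position 20 → W
n=22: reaches L-position 20 → W
n=23: reaches L-position 20 → W
n=24: only reaches 23(W), 22(W), 21(W), 18(W), all W → L
n=25: reaches L-position 24 → W
n=26: reaches L-position 24 → W
n=27: reaches L-position 24 → W
n=28: only reaches 27(W), 26(W), 25(W), 22(W), all W → L
n=29: reaches L-position 28 → W
n=30: reaches L-position 28 → W
n=31: reaches L-position 28 → W
n=32: only reaches 31(W), 30(W), 29(W), 26(W), all W → L
n=33: reaches L-position 32 → W
n=34: reaches L-position 32 → W
n=35: reaches L-position 32 → W
n=36: only reaches 35(W), 34(W), 33(W), 30(W), all W → L
n=37: reaches L-position 36 → W
L entries with 1 ≤ n ≤ 37 (n=0 is outside the asked range and is not counted): n = 4, 8, 12, 16, 20, 24, 28, 32, 36; that makes 9.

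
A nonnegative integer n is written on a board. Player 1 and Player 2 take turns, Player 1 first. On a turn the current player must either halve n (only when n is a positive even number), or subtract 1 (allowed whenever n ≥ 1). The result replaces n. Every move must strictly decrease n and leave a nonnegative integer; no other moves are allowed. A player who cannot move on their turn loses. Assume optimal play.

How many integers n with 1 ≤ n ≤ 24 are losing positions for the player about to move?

11

Positions with no move are L. A position that does have a move is losing for the player to move precisely when every available move leads to a winning position for the opponent. Fill in the labels:
n=0: no move → L
n=1: can move to 0, which is L ⇒ W
n=2: the only move is to 1(W), a W ⇒ L
n=3: can move to 2, which is L ⇒ W
n=4: can move to 2, which is L ⇒ W
n=5: the only move is to 4(W), a W ⇒ L
n=6: can move to 5, which is L ⇒ W
n=7: the only move is to 6(W), a W ⇒ L
n=8: can move to 7, which is L ⇒ W
n=9: the only move is to 8(W), a W ⇒ L
n=10: can move to 5, which is L ⇒ W
n=11: the only move is to 10(W), a W ⇒ L
n=12: can move to 11, which is L ⇒ W
n=13: the only move is to 12(W), a W ⇒ L
n=14: can move to 7, which is L ⇒ W
n=15: the only move is to 14(W), a W ⇒ L
n=16: can move to 15, which is L ⇒ W
n=17: the only move is to 16(W), a W ⇒ L
n=18: can move to 9, which is L ⇒ W
n=19: the only move is to 18(W), a W ⇒ L
n=20: can move to 19, which is L ⇒ W
n=21: the only move is to 20(W), a W ⇒ L
n=22: can move to 11, which is L ⇒ W
n=23: the only move is to 22(W), a W ⇒ L
n=24: can move to 23, which is L ⇒ W
L entries with 1 ≤ n ≤ 24 (n=0 is outside the asked range and is not counted): n = 2, 5, 7, 9, 11, 13, 15, 17, 19, 21, 23; that makes 11.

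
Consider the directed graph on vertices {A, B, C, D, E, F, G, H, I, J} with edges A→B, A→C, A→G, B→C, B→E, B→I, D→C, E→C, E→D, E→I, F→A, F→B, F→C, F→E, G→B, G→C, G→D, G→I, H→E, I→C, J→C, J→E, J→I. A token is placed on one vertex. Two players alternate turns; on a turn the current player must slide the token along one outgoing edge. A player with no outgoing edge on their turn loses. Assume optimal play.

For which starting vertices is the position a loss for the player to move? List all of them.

Label each position W (a win for the player to move) or L (a loss). A position with no legal move is L; any other position is W exactly when some move reaches an L, and L when every move reaches a W.
Every edge goes from a vertex to one that appears earlier in the order C, D, I, E, B, G, A, F, J, H, so processing vertices in that order labels each vertex after all of its successors.
C: no outgoing edge → L
D: →C(L), so W
I: →C(L), so W
E: →C(L), so W
B: →C(L), so W
G: →C(L), so W
A: →C(L), so W
F: →C(L), so W
J: →C(L), so W
H: →E(W) only, which is W, so L
The losing starting vertices are exactly the entries labelled L in this table (2 of them).

C, H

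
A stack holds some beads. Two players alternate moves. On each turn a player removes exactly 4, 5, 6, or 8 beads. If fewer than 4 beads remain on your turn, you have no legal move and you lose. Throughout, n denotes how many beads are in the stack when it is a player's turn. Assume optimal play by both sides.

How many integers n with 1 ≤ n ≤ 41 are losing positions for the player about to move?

15

Compute win/loss labels from the base case upward. A position with no move is L. Any other position is W if it can reach an L in one move, else L.
n=0: no move → L
n=1: no move → L
n=2: no move → L
n=3: no move → L
n=4: W (go to 0, an L position)
n=5: W (go to 1, an L position)
n=6: W (go to 2, an L position)
n=7: W (go to 3, an L position)
n=8: W (go to 3, an L position)
n=9: W (go to 3, an L position)
n=10: W (go to 2, an L position)
n=11: W (go to 3, an L position)
n=12: L (options 8(W), 7(W), 6(W), 4(W) are all W)
n=13: L (options 9(W), 8(W), 7(W), 5(W) are all W)
n=14: L (options 10(W), 9(W), 8(W), 6(W) are all W)
n=15: L (options 11(W), 10(W), 9(W), 7(W) are all W)
n=16: W (go to 12, an L position)
n=17: W (go to 13, an L position)
n=18: W (go to 14, an L position)
n=19: W (go to 15, an L position)
n=20: W (go to 15, an L position)
n=21: W (go to 15, an L position)
n=22: W (go to 14, an L position)
n=23: W (go to 15, an L position)
n=24: L (options 20(W), 19(W), 18(W), 16(W) are all W)
n=25: L (options 21(W), 20(W), 19(W), 17(W) are all W)
n=26: L (options 22(W), 21(W), 20(W), 18(W) are all W)
n=27: L (options 23(W), 22(W), 21(W), 19(W) are all W)
n=28: W (go to 24, an L position)
n=29: W (go to 25, an L position)
n=30: W (go to 26, an L position)
n=31: W (go to 27, an L position)
n=32: W (go to 27, an L position)
n=33: W (go to 27, an L position)
n=34: W (go to 26, an L position)
n=35: W (go to 27, an L position)
n=36: L (options 32(W), 31(W), 30(W), 28(W) are all W)
n=37: L (options 33(W), 32(W), 31(W), 29(W) are all W)
n=38: L (options 34(W), 33(W), 32(W), 30(W) are all W)
n=39: L (options 35(W), 34(W), 33(W), 31(W) are all W)
n=40: W (go to 36, an L position)
n=41: W (go to 37, an L position)
L entries with 1 ≤ n ≤ 41 (n=0 is outside the asked range and is not counted): n = 1, 2, 3, 12, 13, 14, 15, 24, 25, 26, 27, 36, 37, 38, 39; that makes 15.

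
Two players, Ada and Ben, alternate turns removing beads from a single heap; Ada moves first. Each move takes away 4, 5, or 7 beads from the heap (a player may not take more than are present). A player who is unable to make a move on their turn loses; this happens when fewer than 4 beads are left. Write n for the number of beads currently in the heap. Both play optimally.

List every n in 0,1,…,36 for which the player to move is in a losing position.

0, 1, 2, 3, 11, 12, 13, 14, 22, 23, 24, 25, 33, 34, 35, 36

Work bottom-up. With no move the player to move loses. Otherwise the position is W if at least one move leads to an L position for the opponent, and L if every move leads to a W.
n=0: no move → L
n=1: no move → L
n=2: no move → L
n=3: no move → L
n=4: reaches L-position 0 → W
n=5: reaches L-position 1 → W
n=6: reaches L-position 2 → W
n=7: reaches L-position 3 → W
n=8: reaches L-position 3 → W
n=9: reaches L-position 2 → W
n=10: reaches L-position 3 → W
n=11: only reaches 7(W), 6(W), 4(W), all W → L
n=12: only reaches 8(W), 7(W), 5(W), all W → L
n=13: only reaches 9(W), 8(W), 6(W), all W → L
n=14: only reaches 10(W), 9(W), 7(W), all W → L
n=15: reaches L-position 11 → W
n=16: reaches L-position 12 → W
n=17: reaches L-position 13 → W
n=18: reaches L-position 14 → W
n=19: reaches L-position 14 → W
n=20: reaches L-position 13 → W
n=21: reaches L-position 14 → W
n=22: only reaches 18(W), 17(W), 15(W), all W → L
n=23: only reaches 19(W), 18(W), 16(W), all W → L
n=24: only reaches 20(W), 19(W), 17(W), all W → L
n=25: only reaches 21(W), 20(W), 18(W), all W → L
n=26: reaches L-position 22 → W
n=27: reaches L-position 23 → W
n=28: reaches L-position 24 → W
n=29: reaches L-position 25 → W
n=30: reaches L-position 25 → W
n=31: reaches L-position 24 → W
n=32: reaches L-position 25 → W
n=33: only reaches 29(W), 28(W), 26(W), all W → L
n=34: only reaches 30(W), 29(W), 27(W), all W → L
n=35: only reaches 31(W), 30(W), 28(W), all W → L
n=36: only reaches 32(W), 31(W), 29(W), all W → L
Reading off the rows marked L gives the requested list; there are 16 such values of n.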